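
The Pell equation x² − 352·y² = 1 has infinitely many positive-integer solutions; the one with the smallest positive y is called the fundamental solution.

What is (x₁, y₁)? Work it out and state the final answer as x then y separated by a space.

77617 4137

√352 = [18; 1,3,5,9,5,3,1,36, …], period ℓ=8 (even) → k=7
step 0: (18, 1)  from 18·(1,0) + (0,1)
step 1: (19, 1)  from 1·(18,1) + (1,0)
…
step 3: (394, 21)  from 5·(75,4) + (19,1)
step 4: (3621, 193)  from 9·(394,21) + (75,4)
…
step 6: (59118, 3151)  from 3·(18499,986) + (3621,193)
step 7: (77617, 4137)  from 1·(59118,3151) + (18499,986)
(x₁, y₁) = (77617, 4137);  77617² − 352·4137² = 1 ✓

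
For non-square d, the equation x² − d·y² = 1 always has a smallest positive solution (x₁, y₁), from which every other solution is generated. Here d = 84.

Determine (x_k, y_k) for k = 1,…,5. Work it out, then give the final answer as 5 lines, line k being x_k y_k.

55 6
6049 660
665335 72594
73180801 7984680
8049222775 878242206

d=84: √d = [9; 6,18] (ℓ=2, even), read p_1/q_1
step 0: (9, 1)  from 9·(1,0) + (0,1)
step 1: (55, 6)  from 6·(9,1) + (1,0)
→ (55, 6).  Check: 55²=3025, 84·6²=3024, difference 1.
n=2: (55,6)∘(55,6) = (55·55+84·6·6, 55·6+6·55) = (6049,660)
n=3: (6049,660)∘(55,6) = (55·6049+84·6·660, 55·660+6·6049) = (665335,72594)
n=4: (665335,72594)∘(55,6) = (55·665335+84·6·72594, 55·72594+6·665335) = (73180801,7984680)
n=5: (73180801,7984680)∘(55,6) = (55·73180801+84·6·7984680, 55·7984680+6·73180801) = (8049222775,878242206)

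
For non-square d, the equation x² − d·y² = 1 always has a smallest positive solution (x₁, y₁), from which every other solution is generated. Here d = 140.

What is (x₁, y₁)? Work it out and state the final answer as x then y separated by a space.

d=140: √d = [11; 1,4,1,22] (ℓ=4, even), read p_3/q_3
i=0: a=11 ⇒ p=11, q=1
…
i=2: a=4 ⇒ p=59, q=5
i=3: a=1 ⇒ p=71, q=6
→ (71, 6).  Check: 71²=5041, 140·6²=5040, difference 1.

71 6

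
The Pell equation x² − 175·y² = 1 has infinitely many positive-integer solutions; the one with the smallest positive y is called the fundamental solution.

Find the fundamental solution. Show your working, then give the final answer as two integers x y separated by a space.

2024 153

d=175: √d = [13; 4,2,1,2,4,26] (ℓ=6, even), read p_5/q_5
i=0: a=13 ⇒ p=13, q=1
…
i=2: a=2 ⇒ p=119, q=9
…
i=4: a=2 ⇒ p=463, q=35
i=5: a=4 ⇒ p=2024, q=153
→ (2024, 153).  Check: 2024²=4096576, 175·153²=4096575, difference 1.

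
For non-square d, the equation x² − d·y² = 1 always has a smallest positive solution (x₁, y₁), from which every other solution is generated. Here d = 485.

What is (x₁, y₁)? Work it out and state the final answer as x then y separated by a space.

d=485: √d = [22; 44] (ℓ=1, odd), read p_1/q_1
a_0=22:  p_0=22·1+0=22,  q_0=22·0+1=1
a_1=44:  p_1=44·22+1=969,  q_1=44·1+0=44
fundamental: x₁=969, y₁=44  (since 938961 − 485·1936 = 1)

969 44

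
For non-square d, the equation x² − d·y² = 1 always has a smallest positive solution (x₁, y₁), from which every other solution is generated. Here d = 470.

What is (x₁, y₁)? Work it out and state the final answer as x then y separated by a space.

1691 78

[21; 1,2,8,2,1,42] for √470; ℓ=6 ⇒ convergent index 5
a_0=21:  p_0=21·1+0=21,  q_0=21·0+1=1
a_1=1:  p_1=1·21+1=22,  q_1=1·1+0=1
…
a_3=8:  p_3=8·65+22=542,  q_3=8·3+1=25
a_4=2:  p_4=2·542+65=1149,  q_4=2·25+3=53
a_5=1:  p_5=1·1149+542=1691,  q_5=1·53+25=78
→ (1691, 78).  Check: 1691²=2859481, 470·78²=2859480, difference 1.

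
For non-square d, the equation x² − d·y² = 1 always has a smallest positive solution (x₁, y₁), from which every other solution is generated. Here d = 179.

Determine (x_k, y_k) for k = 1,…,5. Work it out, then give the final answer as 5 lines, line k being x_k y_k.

d=179: √d = [13; 2,1,1,1,3,…,1,2,26] (ℓ=14, even), read p_13/q_13
step 0: (13, 1)  from 13·(1,0) + (0,1)
…
step 4: (107, 8)  from 1·(67,5) + (40,3)
step 5: (388, 29)  from 3·(107,8) + (67,5)
…
step 7: (26999, 2018)  from 13·(2047,153) + (388,29)
…
step 12: (1588459, 118727)  from 1·(1013292,75737) + (575167,42990)
step 13: (4190210, 313191)  from 2·(1588459,118727) + (1013292,75737)
→ (4190210, 313191).  Check: 4190210²=17557859844100, 179·313191²=17557859844099, difference 1.
n=2: (4190210,313191)∘(4190210,313191) = (4190210·4190210+179·313191·313191, 4190210·313191+313191·4190210) = (35115719688199,2624672120220)
n=3: (35115719688199,2624672120220)∘(4190210,313191) = (4190210·35115719688199+179·313191·2624672120220, 4190210·2624672120220+313191·35115719688199) = (294284479589372473370,21995854729733779209)
n=4: (294284479589372473370,21995854729733779209)∘(4190210,313191) = (4190210·294284479589372473370+179·313191·21995854729733779209, 4190210·21995854729733779209+313191·294284479589372473370) = (2466227538440333747559727201,184334500894152933286567560)
n=5: (2466227538440333747559727201,184334500894152933286567560)∘(4190210,313191) = (4190210·2466227538440333747559727201+179·313191·184334500894152933286567560, 4190210·184334500894152933286567560+313191·2466227538440333747559727201) = (20668022587695847460244899657331050,1544800537983355129318686777395991)

4190210 313191
35115719688199 2624672120220
294284479589372473370 21995854729733779209
2466227538440333747559727201 184334500894152933286567560
20668022587695847460244899657331050 1544800537983355129318686777395991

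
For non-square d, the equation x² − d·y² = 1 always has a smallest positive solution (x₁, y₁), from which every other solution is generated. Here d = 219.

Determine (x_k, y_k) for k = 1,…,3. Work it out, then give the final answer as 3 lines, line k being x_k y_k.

74 5
10951 740
1620674 109515

√219 = [14; 1,3,1,28, …], period ℓ=4 (even) → k=3
step 0: (14, 1)  from 14·(1,0) + (0,1)
step 1: (15, 1)  from 1·(14,1) + (1,0)
step 2: (59, 4)  from 3·(15,1) + (14,1)
step 3: (74, 5)  from 1·(59,4) + (15,1)
fundamental: x₁=74, y₁=5  (since 5476 − 219·25 = 1)
(x_2, y_2) = (74·74 + 219·5·5, 74·5 + 5·74) = (10951, 740)
(x_3, y_3) = (74·10951 + 219·5·740, 74·740 + 5·10951) = (1620674, 109515)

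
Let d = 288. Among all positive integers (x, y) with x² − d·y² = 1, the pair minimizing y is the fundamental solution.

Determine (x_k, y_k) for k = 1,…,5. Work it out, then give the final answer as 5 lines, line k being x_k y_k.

√288 → a₀=16, period (1,32); ℓ=2 even so k=1
step 0: (16, 1)  from 16·(1,0) + (0,1)
step 1: (17, 1)  from 1·(16,1) + (1,0)
→ (17, 1).  Check: 17²=289, 288·1²=288, difference 1.
n=2: (17,1)∘(17,1) = (17·17+288·1·1, 17·1+1·17) = (577,34)
n=3: (577,34)∘(17,1) = (17·577+288·1·34, 17·34+1·577) = (19601,1155)
n=4: (19601,1155)∘(17,1) = (17·19601+288·1·1155, 17·1155+1·19601) = (665857,39236)
n=5: (665857,39236)∘(17,1) = (17·665857+288·1·39236, 17·39236+1·665857) = (22619537,1332869)

17 1
577 34
19601 1155
665857 39236
22619537 1332869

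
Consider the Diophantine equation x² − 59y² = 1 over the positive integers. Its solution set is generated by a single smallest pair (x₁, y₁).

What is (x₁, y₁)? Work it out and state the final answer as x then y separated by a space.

[7; 1,2,7,2,1,14] for √59; ℓ=6 ⇒ convergent index 5
i=0: a=7 ⇒ p=7, q=1
i=1: a=1 ⇒ p=8, q=1
…
i=4: a=2 ⇒ p=361, q=47
i=5: a=1 ⇒ p=530, q=69
→ (530, 69).  Check: 530²=280900, 59·69²=280899, difference 1.

530 69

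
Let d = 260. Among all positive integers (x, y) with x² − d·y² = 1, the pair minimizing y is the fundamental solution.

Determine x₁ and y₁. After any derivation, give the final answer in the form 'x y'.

[16; 8,32] for √260; ℓ=2 ⇒ convergent index 1
k=0  a_k=16  p_k/q_k = 16/1
k=1  a_k=8  p_k/q_k = 129/8
(x₁, y₁) = (129, 8);  129² − 260·8² = 1 ✓

129 8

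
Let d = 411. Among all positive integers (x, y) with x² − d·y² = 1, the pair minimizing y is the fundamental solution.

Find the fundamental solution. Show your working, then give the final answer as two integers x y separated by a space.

d=411: √d = [20; 3,1,1,1,19,1,1,1,3,40] (ℓ=10, even), read p_9/q_9
step 0: (20, 1)  from 20·(1,0) + (0,1)
step 1: (61, 3)  from 3·(20,1) + (1,0)
step 2: (81, 4)  from 1·(61,3) + (20,1)
step 3: (142, 7)  from 1·(81,4) + (61,3)
step 4: (223, 11)  from 1·(142,7) + (81,4)
…
step 8: (13583, 670)  from 1·(8981,443) + (4602,227)
step 9: (49730, 2453)  from 3·(13583,670) + (8981,443)
fundamental: x₁=49730, y₁=2453  (since 2473072900 − 411·6017209 = 1)

49730 2453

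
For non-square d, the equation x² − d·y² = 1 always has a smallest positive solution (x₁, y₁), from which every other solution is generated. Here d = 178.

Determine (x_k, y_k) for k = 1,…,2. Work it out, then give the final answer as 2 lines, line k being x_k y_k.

√178 = [13; 2,1,12,1,2,26, …], period ℓ=6 (even) → k=5
k=0  a_k=13  p_k/q_k = 13/1
…
k=3  a_k=12  p_k/q_k = 507/38
k=4  a_k=1  p_k/q_k = 547/41
k=5  a_k=2  p_k/q_k = 1601/120
(x₁, y₁) = (1601, 120);  1601² − 178·120² = 1 ✓
(x_2, y_2) = (1601·1601 + 178·120·120, 1601·120 + 120·1601) = (5126401, 384240)

1601 120
5126401 384240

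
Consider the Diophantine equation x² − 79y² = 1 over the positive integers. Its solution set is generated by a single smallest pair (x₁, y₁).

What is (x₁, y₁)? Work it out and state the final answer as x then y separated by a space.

80 9

[8; 1,7,1,16] for √79; ℓ=4 ⇒ convergent index 3
step 0: (8, 1)  from 8·(1,0) + (0,1)
step 1: (9, 1)  from 1·(8,1) + (1,0)
step 2: (71, 8)  from 7·(9,1) + (8,1)
step 3: (80, 9)  from 1·(71,8) + (9,1)
→ (80, 9).  Check: 80²=6400, 79·9²=6399, difference 1.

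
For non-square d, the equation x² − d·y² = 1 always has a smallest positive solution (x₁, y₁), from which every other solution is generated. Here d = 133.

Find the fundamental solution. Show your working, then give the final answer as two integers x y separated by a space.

d=133: √d = [11; 1,1,7,5,1,…,1,1,22] (ℓ=16, even), read p_15/q_15
step 0: (11, 1)  from 11·(1,0) + (0,1)
step 1: (12, 1)  from 1·(11,1) + (1,0)
step 2: (23, 2)  from 1·(12,1) + (11,1)
…
step 8: (7969, 691)  from 2·(3010,261) + (1949,169)
step 9: (10979, 952)  from 1·(7969,691) + (3010,261)
step 10: (18948, 1643)  from 1·(10979,952) + (7969,691)
…
step 13: (1210008, 104921)  from 7·(168583,14618) + (29927,2595)
step 14: (1378591, 119539)  from 1·(1210008,104921) + (168583,14618)
step 15: (2588599, 224460)  from 1·(1378591,119539) + (1210008,104921)
fundamental: x₁=2588599, y₁=224460  (since 6700844782801 − 133·50382291600 = 1)

2588599 224460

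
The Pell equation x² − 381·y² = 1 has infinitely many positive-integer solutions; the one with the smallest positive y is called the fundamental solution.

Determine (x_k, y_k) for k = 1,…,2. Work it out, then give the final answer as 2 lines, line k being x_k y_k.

√381 = [19; 1,1,12,1,1,38, …], period ℓ=6 (even) → k=5
a_0=19:  p_0=19·1+0=19,  q_0=19·0+1=1
a_1=1:  p_1=1·19+1=20,  q_1=1·1+0=1
a_2=1:  p_2=1·20+19=39,  q_2=1·1+1=2
…
a_4=1:  p_4=1·488+39=527,  q_4=1·25+2=27
a_5=1:  p_5=1·527+488=1015,  q_5=1·27+25=52
(x₁, y₁) = (1015, 52);  1015² − 381·52² = 1 ✓
(x_2, y_2) = (1015·1015 + 381·52·52, 1015·52 + 52·1015) = (2060449, 105560)

1015 52
2060449 105560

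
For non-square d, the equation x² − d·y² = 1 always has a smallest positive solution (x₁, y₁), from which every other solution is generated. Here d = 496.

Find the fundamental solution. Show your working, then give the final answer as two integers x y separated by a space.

4620799 207480

d=496: √d = [22; 3,1,2,4,1,…,1,3,44] (ℓ=16, even), read p_15/q_15
step 0: (22, 1)  from 22·(1,0) + (0,1)
…
step 2: (89, 4)  from 1·(67,3) + (22,1)
step 3: (245, 11)  from 2·(89,4) + (67,3)
…
step 5: (1314, 59)  from 1·(1069,48) + (245,11)
step 6: (2383, 107)  from 1·(1314,59) + (1069,48)
step 7: (6080, 273)  from 2·(2383,107) + (1314,59)
step 8: (14543, 653)  from 2·(6080,273) + (2383,107)
step 9: (35166, 1579)  from 2·(14543,653) + (6080,273)
…
step 11: (84875, 3811)  from 1·(49709,2232) + (35166,1579)
step 12: (389209, 17476)  from 4·(84875,3811) + (49709,2232)
…
step 14: (1252502, 56239)  from 1·(863293,38763) + (389209,17476)
step 15: (4620799, 207480)  from 3·(1252502,56239) + (863293,38763)
(x₁, y₁) = (4620799, 207480);  4620799² − 496·207480² = 1 ✓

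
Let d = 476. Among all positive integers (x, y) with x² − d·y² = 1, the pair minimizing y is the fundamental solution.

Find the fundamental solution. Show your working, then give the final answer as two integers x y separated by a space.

d=476: √d = [21; 1,4,2,10,2,4,1,42] (ℓ=8, even), read p_7/q_7
k=0  a_k=21  p_k/q_k = 21/1
k=1  a_k=1  p_k/q_k = 22/1
…
k=5  a_k=2  p_k/q_k = 5258/241
k=6  a_k=4  p_k/q_k = 23541/1079
k=7  a_k=1  p_k/q_k = 28799/1320
→ (28799, 1320).  Check: 28799²=829382401, 476·1320²=829382400, difference 1.

28799 1320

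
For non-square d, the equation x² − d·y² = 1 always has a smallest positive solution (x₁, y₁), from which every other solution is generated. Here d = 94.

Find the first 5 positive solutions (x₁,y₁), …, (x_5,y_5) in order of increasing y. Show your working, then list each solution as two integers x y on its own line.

√94 → a₀=9, period (1,2,3,1,1,…,2,1,18); ℓ=16 even so k=15
k=0  a_k=9  p_k/q_k = 9/1
…
k=2  a_k=2  p_k/q_k = 29/3
…
k=4  a_k=1  p_k/q_k = 126/13
k=5  a_k=1  p_k/q_k = 223/23
k=6  a_k=5  p_k/q_k = 1241/128
k=7  a_k=1  p_k/q_k = 1464/151
k=8  a_k=8  p_k/q_k = 12953/1336
k=9  a_k=1  p_k/q_k = 14417/1487
k=10  a_k=5  p_k/q_k = 85038/8771
k=11  a_k=1  p_k/q_k = 99455/10258
k=12  a_k=1  p_k/q_k = 184493/19029
k=13  a_k=3  p_k/q_k = 652934/67345
k=14  a_k=2  p_k/q_k = 1490361/153719
k=15  a_k=1  p_k/q_k = 2143295/221064
fundamental: x₁=2143295, y₁=221064  (since 4593713457025 − 94·48869292096 = 1)
(2143295+221064√94)^2 = 9187426914049 + 947610731760√94
(2143295+221064√94)^3 = 39382732335491159615 + 4062018686654877336√94
(2143295+221064√94)^4 = 168817626601983862467148801 + 17412208682026983028992480√94
(2143295+221064√94)^5 = 723651950015758622280719887718975 + 74638999614285983163562219965864√94

2143295 221064
9187426914049 947610731760
39382732335491159615 4062018686654877336
168817626601983862467148801 17412208682026983028992480
723651950015758622280719887718975 74638999614285983163562219965864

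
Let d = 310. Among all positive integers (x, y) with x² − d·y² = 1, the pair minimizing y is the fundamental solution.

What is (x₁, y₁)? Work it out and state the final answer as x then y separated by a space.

848719 48204

[17; 1,1,1,1,5,…,1,1,34] for √310; ℓ=16 ⇒ convergent index 15
i=0: a=17 ⇒ p=17, q=1
…
i=8: a=2 ⇒ p=5687, q=323
…
i=11: a=5 ⇒ p=152387, q=8655
…
i=13: a=1 ⇒ p=333702, q=18953
i=14: a=1 ⇒ p=515017, q=29251
i=15: a=1 ⇒ p=848719, q=48204
(x₁, y₁) = (848719, 48204);  848719² − 310·48204² = 1 ✓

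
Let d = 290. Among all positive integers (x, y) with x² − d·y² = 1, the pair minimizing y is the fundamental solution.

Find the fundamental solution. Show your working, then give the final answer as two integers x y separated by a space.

[17; 34] for √290; ℓ=1 ⇒ convergent index 1
a_0=17:  p_0=17·1+0=17,  q_0=17·0+1=1
a_1=34:  p_1=34·17+1=579,  q_1=34·1+0=34
fundamental: x₁=579, y₁=34  (since 335241 − 290·1156 = 1)

579 34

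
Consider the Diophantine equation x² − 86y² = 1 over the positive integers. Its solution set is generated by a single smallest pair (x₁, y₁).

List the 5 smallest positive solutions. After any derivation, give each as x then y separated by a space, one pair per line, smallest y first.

10405 1122
216528049 23348820
4505948689285 485888943078
93768792007492801 10111348882104360
1951328557169976499525 210417169750702788522

√86 → a₀=9, period (3,1,1,1,8,1,1,1,3,18); ℓ=10 even so k=9
a_0=9:  p_0=9·1+0=9,  q_0=9·0+1=1
a_1=3:  p_1=3·9+1=28,  q_1=3·1+0=3
a_2=1:  p_2=1·28+9=37,  q_2=1·3+1=4
a_3=1:  p_3=1·37+28=65,  q_3=1·4+3=7
a_4=1:  p_4=1·65+37=102,  q_4=1·7+4=11
a_5=8:  p_5=8·102+65=881,  q_5=8·11+7=95
a_6=1:  p_6=1·881+102=983,  q_6=1·95+11=106
a_7=1:  p_7=1·983+881=1864,  q_7=1·106+95=201
a_8=1:  p_8=1·1864+983=2847,  q_8=1·201+106=307
a_9=3:  p_9=3·2847+1864=10405,  q_9=3·307+201=1122
→ (10405, 1122).  Check: 10405²=108264025, 86·1122²=108264024, difference 1.
n=2: (10405,1122)∘(10405,1122) = (10405·10405+86·1122·1122, 10405·1122+1122·10405) = (216528049,23348820)
n=3: (216528049,23348820)∘(10405,1122) = (10405·216528049+86·1122·23348820, 10405·23348820+1122·216528049) = (4505948689285,485888943078)
n=4: (4505948689285,485888943078)∘(10405,1122) = (10405·4505948689285+86·1122·485888943078, 10405·485888943078+1122·4505948689285) = (93768792007492801,10111348882104360)
n=5: (93768792007492801,10111348882104360)∘(10405,1122) = (10405·93768792007492801+86·1122·10111348882104360, 10405·10111348882104360+1122·93768792007492801) = (1951328557169976499525,210417169750702788522)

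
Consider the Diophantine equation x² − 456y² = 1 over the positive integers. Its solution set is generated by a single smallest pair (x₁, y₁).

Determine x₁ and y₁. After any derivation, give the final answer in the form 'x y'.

[21; 2,1,4,1,2,42] for √456; ℓ=6 ⇒ convergent index 5
a_0=21:  p_0=21·1+0=21,  q_0=21·0+1=1
…
a_2=1:  p_2=1·43+21=64,  q_2=1·2+1=3
a_3=4:  p_3=4·64+43=299,  q_3=4·3+2=14
a_4=1:  p_4=1·299+64=363,  q_4=1·14+3=17
a_5=2:  p_5=2·363+299=1025,  q_5=2·17+14=48
(x₁, y₁) = (1025, 48);  1025² − 456·48² = 1 ✓

1025 48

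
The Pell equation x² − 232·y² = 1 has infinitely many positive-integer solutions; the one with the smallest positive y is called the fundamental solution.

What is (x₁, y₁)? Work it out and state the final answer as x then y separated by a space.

d=232: √d = [15; 4,3,7,3,4,30] (ℓ=6, even), read p_5/q_5
i=0: a=15 ⇒ p=15, q=1
…
i=4: a=3 ⇒ p=4539, q=298
i=5: a=4 ⇒ p=19603, q=1287
(x₁, y₁) = (19603, 1287);  19603² − 232·1287² = 1 ✓

19603 1287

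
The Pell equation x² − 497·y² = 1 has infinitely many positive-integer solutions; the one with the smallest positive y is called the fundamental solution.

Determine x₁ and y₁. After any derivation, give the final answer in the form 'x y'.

1201887 53912

√497 → a₀=22, period (3,2,2,5,6,5,2,2,3,44); ℓ=10 even so k=9
k=0  a_k=22  p_k/q_k = 22/1
…
k=4  a_k=5  p_k/q_k = 2051/92
k=5  a_k=6  p_k/q_k = 12685/569
…
k=8  a_k=2  p_k/q_k = 352750/15823
k=9  a_k=3  p_k/q_k = 1201887/53912
(x₁, y₁) = (1201887, 53912);  1201887² − 497·53912² = 1 ✓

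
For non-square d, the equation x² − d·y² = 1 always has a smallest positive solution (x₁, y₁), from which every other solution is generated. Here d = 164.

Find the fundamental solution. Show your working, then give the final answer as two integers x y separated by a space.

√164 → a₀=12, period (1,4,6,4,1,24); ℓ=6 even so k=5
a_0=12:  p_0=12·1+0=12,  q_0=12·0+1=1
a_1=1:  p_1=1·12+1=13,  q_1=1·1+0=1
…
a_4=4:  p_4=4·397+64=1652,  q_4=4·31+5=129
a_5=1:  p_5=1·1652+397=2049,  q_5=1·129+31=160
(x₁, y₁) = (2049, 160);  2049² − 164·160² = 1 ✓

2049 160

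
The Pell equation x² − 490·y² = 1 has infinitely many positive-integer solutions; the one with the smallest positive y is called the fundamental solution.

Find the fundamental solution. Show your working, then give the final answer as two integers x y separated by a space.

d=490: √d = [22; 7,2,1,4,4,4,1,2,7,44] (ℓ=10, even), read p_9/q_9
step 0: (22, 1)  from 22·(1,0) + (0,1)
…
step 2: (332, 15)  from 2·(155,7) + (22,1)
step 3: (487, 22)  from 1·(332,15) + (155,7)
step 4: (2280, 103)  from 4·(487,22) + (332,15)
step 5: (9607, 434)  from 4·(2280,103) + (487,22)
…
step 7: (50315, 2273)  from 1·(40708,1839) + (9607,434)
step 8: (141338, 6385)  from 2·(50315,2273) + (40708,1839)
step 9: (1039681, 46968)  from 7·(141338,6385) + (50315,2273)
→ (1039681, 46968).  Check: 1039681²=1080936581761, 490·46968²=1080936581760, difference 1.

1039681 46968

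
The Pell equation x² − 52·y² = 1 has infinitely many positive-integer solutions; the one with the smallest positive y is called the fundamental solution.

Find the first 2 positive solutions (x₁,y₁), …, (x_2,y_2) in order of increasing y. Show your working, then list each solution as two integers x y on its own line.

649 90
842401 116820

[7; 4,1,2,1,4,14] for √52; ℓ=6 ⇒ convergent index 5
i=0: a=7 ⇒ p=7, q=1
…
i=4: a=1 ⇒ p=137, q=19
i=5: a=4 ⇒ p=649, q=90
(x₁, y₁) = (649, 90);  649² − 52·90² = 1 ✓
(649+90√52)^2 = 842401 + 116820√52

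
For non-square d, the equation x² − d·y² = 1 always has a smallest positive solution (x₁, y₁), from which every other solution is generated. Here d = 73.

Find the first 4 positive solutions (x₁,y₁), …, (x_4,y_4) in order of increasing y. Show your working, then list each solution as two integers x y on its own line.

[8; 1,1,5,5,1,1,16] for √73; ℓ=7 ⇒ convergent index 13
k=0  a_k=8  p_k/q_k = 8/1
k=1  a_k=1  p_k/q_k = 9/1
…
k=5  a_k=1  p_k/q_k = 581/68
…
k=12  a_k=1  p_k/q_k = 1241008/145249
k=13  a_k=1  p_k/q_k = 2281249/267000
(x₁, y₁) = (2281249, 267000);  2281249² − 73·267000² = 1 ✓
(2281249+267000√73)^2 = 10408194000001 + 1218186966000√73
(2281249+267000√73)^3 = 47487364308614281249 + 5557975596000801000√73
(2281249+267000√73)^4 = 216661004683313632776000001 + 25358252540801244373932000√73

2281249 267000
10408194000001 1218186966000
47487364308614281249 5557975596000801000
216661004683313632776000001 25358252540801244373932000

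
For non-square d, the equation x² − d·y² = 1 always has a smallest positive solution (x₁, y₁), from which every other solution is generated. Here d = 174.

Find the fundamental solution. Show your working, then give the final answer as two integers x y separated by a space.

√174 = [13; 5,4,5,26, …], period ℓ=4 (even) → k=3
k=0  a_k=13  p_k/q_k = 13/1
…
k=2  a_k=4  p_k/q_k = 277/21
k=3  a_k=5  p_k/q_k = 1451/110
(x₁, y₁) = (1451, 110);  1451² − 174·110² = 1 ✓

1451 110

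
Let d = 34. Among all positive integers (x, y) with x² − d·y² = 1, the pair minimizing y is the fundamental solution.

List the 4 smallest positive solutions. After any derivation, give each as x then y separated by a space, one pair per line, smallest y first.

d=34: √d = [5; 1,4,1,10] (ℓ=4, even), read p_3/q_3
a_0=5:  p_0=5·1+0=5,  q_0=5·0+1=1
a_1=1:  p_1=1·5+1=6,  q_1=1·1+0=1
a_2=4:  p_2=4·6+5=29,  q_2=4·1+1=5
a_3=1:  p_3=1·29+6=35,  q_3=1·5+1=6
(x₁, y₁) = (35, 6);  35² − 34·6² = 1 ✓
(x_2, y_2) = (35·35 + 34·6·6, 35·6 + 6·35) = (2449, 420)
(x_3, y_3) = (35·2449 + 34·6·420, 35·420 + 6·2449) = (171395, 29394)
(x_4, y_4) = (35·171395 + 34·6·29394, 35·29394 + 6·171395) = (11995201, 2057160)

35 6
2449 420
171395 29394
11995201 2057160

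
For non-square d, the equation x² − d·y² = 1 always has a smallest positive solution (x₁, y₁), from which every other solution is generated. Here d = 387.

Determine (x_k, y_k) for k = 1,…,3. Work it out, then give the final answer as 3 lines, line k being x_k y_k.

3482 177
24248647 1232628
168867574226 8584021215

√387 → a₀=19, period (1,2,19,2,1,38); ℓ=6 even so k=5
a_0=19:  p_0=19·1+0=19,  q_0=19·0+1=1
a_1=1:  p_1=1·19+1=20,  q_1=1·1+0=1
…
a_3=19:  p_3=19·59+20=1141,  q_3=19·3+1=58
a_4=2:  p_4=2·1141+59=2341,  q_4=2·58+3=119
a_5=1:  p_5=1·2341+1141=3482,  q_5=1·119+58=177
(x₁, y₁) = (3482, 177);  3482² − 387·177² = 1 ✓
(3482+177√387)^2 = 24248647 + 1232628√387
(3482+177√387)^3 = 168867574226 + 8584021215√387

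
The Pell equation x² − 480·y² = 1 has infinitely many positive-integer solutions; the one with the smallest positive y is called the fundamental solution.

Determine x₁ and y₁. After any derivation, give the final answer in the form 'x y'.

241 11

d=480: √d = [21; 1,9,1,42] (ℓ=4, even), read p_3/q_3
k=0  a_k=21  p_k/q_k = 21/1
k=1  a_k=1  p_k/q_k = 22/1
k=2  a_k=9  p_k/q_k = 219/10
k=3  a_k=1  p_k/q_k = 241/11
→ (241, 11).  Check: 241²=58081, 480·11²=58080, difference 1.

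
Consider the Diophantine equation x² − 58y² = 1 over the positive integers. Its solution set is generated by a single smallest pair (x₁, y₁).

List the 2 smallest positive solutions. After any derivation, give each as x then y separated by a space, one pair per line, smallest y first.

√58 = [7; 1,1,1,1,1,1,14, …], period ℓ=7 (odd) → k=13
i=0: a=7 ⇒ p=7, q=1
i=1: a=1 ⇒ p=8, q=1
i=2: a=1 ⇒ p=15, q=2
…
i=4: a=1 ⇒ p=38, q=5
…
i=6: a=1 ⇒ p=99, q=13
…
i=9: a=1 ⇒ p=2993, q=393
…
i=11: a=1 ⇒ p=7532, q=989
i=12: a=1 ⇒ p=12071, q=1585
i=13: a=1 ⇒ p=19603, q=2574
fundamental: x₁=19603, y₁=2574  (since 384277609 − 58·6625476 = 1)
(x_2, y_2) = (19603·19603 + 58·2574·2574, 19603·2574 + 2574·19603) = (768555217, 100916244)

19603 2574
768555217 100916244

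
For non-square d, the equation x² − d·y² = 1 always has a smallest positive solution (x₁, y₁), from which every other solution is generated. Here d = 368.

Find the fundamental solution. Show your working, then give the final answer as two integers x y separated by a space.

√368 = [19; 5,2,5,38, …], period ℓ=4 (even) → k=3
k=0  a_k=19  p_k/q_k = 19/1
k=1  a_k=5  p_k/q_k = 96/5
k=2  a_k=2  p_k/q_k = 211/11
k=3  a_k=5  p_k/q_k = 1151/60
fundamental: x₁=1151, y₁=60  (since 1324801 − 368·3600 = 1)

1151 60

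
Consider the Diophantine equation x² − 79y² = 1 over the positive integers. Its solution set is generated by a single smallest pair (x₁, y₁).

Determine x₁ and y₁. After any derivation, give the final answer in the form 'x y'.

80 9

d=79: √d = [8; 1,7,1,16] (ℓ=4, even), read p_3/q_3
step 0: (8, 1)  from 8·(1,0) + (0,1)
step 1: (9, 1)  from 1·(8,1) + (1,0)
step 2: (71, 8)  from 7·(9,1) + (8,1)
step 3: (80, 9)  from 1·(71,8) + (9,1)
(x₁, y₁) = (80, 9);  80² − 79·9² = 1 ✓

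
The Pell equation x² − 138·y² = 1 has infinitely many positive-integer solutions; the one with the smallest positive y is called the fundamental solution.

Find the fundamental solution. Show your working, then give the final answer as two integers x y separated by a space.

√138 = [11; 1,2,1,22, …], period ℓ=4 (even) → k=3
step 0: (11, 1)  from 11·(1,0) + (0,1)
…
step 2: (35, 3)  from 2·(12,1) + (11,1)
step 3: (47, 4)  from 1·(35,3) + (12,1)
fundamental: x₁=47, y₁=4  (since 2209 − 138·16 = 1)

47 4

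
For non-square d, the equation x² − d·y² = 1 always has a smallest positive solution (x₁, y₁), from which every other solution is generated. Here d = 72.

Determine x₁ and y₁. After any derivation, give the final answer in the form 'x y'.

√72 = [8; 2,16, …], period ℓ=2 (even) → k=1
k=0  a_k=8  p_k/q_k = 8/1
k=1  a_k=2  p_k/q_k = 17/2
(x₁, y₁) = (17, 2);  17² − 72·2² = 1 ✓

17 2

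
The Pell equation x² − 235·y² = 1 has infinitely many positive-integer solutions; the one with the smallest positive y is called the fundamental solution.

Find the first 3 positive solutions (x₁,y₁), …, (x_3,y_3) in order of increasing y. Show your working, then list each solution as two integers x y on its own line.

[15; 3,30] for √235; ℓ=2 ⇒ convergent index 1
k=0  a_k=15  p_k/q_k = 15/1
k=1  a_k=3  p_k/q_k = 46/3
(x₁, y₁) = (46, 3);  46² − 235·3² = 1 ✓
(46+3√235)^2 = 4231 + 276√235
(46+3√235)^3 = 389206 + 25389√235

46 3
4231 276
389206 25389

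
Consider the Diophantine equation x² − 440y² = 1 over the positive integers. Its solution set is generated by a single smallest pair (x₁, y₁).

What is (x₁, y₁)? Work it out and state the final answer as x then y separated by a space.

d=440: √d = [20; 1,40] (ℓ=2, even), read p_1/q_1
step 0: (20, 1)  from 20·(1,0) + (0,1)
step 1: (21, 1)  from 1·(20,1) + (1,0)
(x₁, y₁) = (21, 1);  21² − 440·1² = 1 ✓

21 1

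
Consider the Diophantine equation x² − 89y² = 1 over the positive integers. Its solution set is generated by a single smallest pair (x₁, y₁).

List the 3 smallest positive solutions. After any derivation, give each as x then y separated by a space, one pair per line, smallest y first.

√89 → a₀=9, period (2,3,3,2,18); ℓ=5 odd so k=9
a_0=9:  p_0=9·1+0=9,  q_0=9·0+1=1
…
a_4=2:  p_4=2·217+66=500,  q_4=2·23+7=53
a_5=18:  p_5=18·500+217=9217,  q_5=18·53+23=977
a_6=2:  p_6=2·9217+500=18934,  q_6=2·977+53=2007
…
a_8=3:  p_8=3·66019+18934=216991,  q_8=3·6998+2007=23001
a_9=2:  p_9=2·216991+66019=500001,  q_9=2·23001+6998=53000
→ (500001, 53000).  Check: 500001²=250001000001, 89·53000²=250001000000, difference 1.
k=2:  x_2 = 500001·500001+89·53000·53000 = 500002000001,  y_2 = 500001·53000+53000·500001 = 53000106000
k=3:  x_3 = 500001·500002000001+89·53000·53000106000 = 500003000004500001,  y_3 = 500001·53000106000+53000·500002000001 = 53000212000159000

500001 53000
500002000001 53000106000
500003000004500001 53000212000159000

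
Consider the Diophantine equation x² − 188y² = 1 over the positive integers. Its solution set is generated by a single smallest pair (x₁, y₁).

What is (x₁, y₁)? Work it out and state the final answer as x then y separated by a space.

[13; 1,2,2,6,2,2,1,26] for √188; ℓ=8 ⇒ convergent index 7
k=0  a_k=13  p_k/q_k = 13/1
k=1  a_k=1  p_k/q_k = 14/1
k=2  a_k=2  p_k/q_k = 41/3
…
k=5  a_k=2  p_k/q_k = 1330/97
k=6  a_k=2  p_k/q_k = 3277/239
k=7  a_k=1  p_k/q_k = 4607/336
(x₁, y₁) = (4607, 336);  4607² − 188·336² = 1 ✓

4607 336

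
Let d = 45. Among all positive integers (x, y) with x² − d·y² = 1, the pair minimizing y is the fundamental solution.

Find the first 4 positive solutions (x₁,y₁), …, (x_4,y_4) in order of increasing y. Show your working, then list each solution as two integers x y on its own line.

√45 → a₀=6, period (1,2,2,2,1,12); ℓ=6 even so k=5
a_0=6:  p_0=6·1+0=6,  q_0=6·0+1=1
…
a_3=2:  p_3=2·20+7=47,  q_3=2·3+1=7
a_4=2:  p_4=2·47+20=114,  q_4=2·7+3=17
a_5=1:  p_5=1·114+47=161,  q_5=1·17+7=24
→ (161, 24).  Check: 161²=25921, 45·24²=25920, difference 1.
n=2: (161,24)∘(161,24) = (161·161+45·24·24, 161·24+24·161) = (51841,7728)
n=3: (51841,7728)∘(161,24) = (161·51841+45·24·7728, 161·7728+24·51841) = (16692641,2488392)
n=4: (16692641,2488392)∘(161,24) = (161·16692641+45·24·2488392, 161·2488392+24·16692641) = (5374978561,801254496)

161 24
51841 7728
16692641 2488392
5374978561 801254496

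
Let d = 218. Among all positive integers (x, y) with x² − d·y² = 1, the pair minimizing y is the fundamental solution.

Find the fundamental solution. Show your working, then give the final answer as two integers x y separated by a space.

[14; 1,3,3,1,28] for √218; ℓ=5 ⇒ convergent index 9
step 0: (14, 1)  from 14·(1,0) + (0,1)
step 1: (15, 1)  from 1·(14,1) + (1,0)
…
step 3: (192, 13)  from 3·(59,4) + (15,1)
…
step 5: (7220, 489)  from 28·(251,17) + (192,13)
…
step 8: (96370, 6527)  from 3·(29633,2007) + (7471,506)
step 9: (126003, 8534)  from 1·(96370,6527) + (29633,2007)
fundamental: x₁=126003, y₁=8534  (since 15876756009 − 218·72829156 = 1)

126003 8534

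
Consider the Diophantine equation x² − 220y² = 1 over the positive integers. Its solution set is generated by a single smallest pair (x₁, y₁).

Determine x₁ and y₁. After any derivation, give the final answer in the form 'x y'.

[14; 1,4,1,28] for √220; ℓ=4 ⇒ convergent index 3
i=0: a=14 ⇒ p=14, q=1
…
i=2: a=4 ⇒ p=74, q=5
i=3: a=1 ⇒ p=89, q=6
→ (89, 6).  Check: 89²=7921, 220·6²=7920, difference 1.

89 6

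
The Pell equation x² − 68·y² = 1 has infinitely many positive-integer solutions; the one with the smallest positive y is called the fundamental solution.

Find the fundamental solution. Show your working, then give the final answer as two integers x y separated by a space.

[8; 4,16] for √68; ℓ=2 ⇒ convergent index 1
i=0: a=8 ⇒ p=8, q=1
i=1: a=4 ⇒ p=33, q=4
→ (33, 4).  Check: 33²=1089, 68·4²=1088, difference 1.

33 4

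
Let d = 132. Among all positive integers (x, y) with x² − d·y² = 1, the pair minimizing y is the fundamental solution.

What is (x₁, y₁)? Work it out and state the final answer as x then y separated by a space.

√132 = [11; 2,22, …], period ℓ=2 (even) → k=1
k=0  a_k=11  p_k/q_k = 11/1
k=1  a_k=2  p_k/q_k = 23/2
fundamental: x₁=23, y₁=2  (since 529 − 132·4 = 1)

23 2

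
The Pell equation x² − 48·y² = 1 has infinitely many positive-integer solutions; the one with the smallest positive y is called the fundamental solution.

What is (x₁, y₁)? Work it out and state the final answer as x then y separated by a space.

7 1

√48 → a₀=6, period (1,12); ℓ=2 even so k=1
k=0  a_k=6  p_k/q_k = 6/1
k=1  a_k=1  p_k/q_k = 7/1
→ (7, 1).  Check: 7²=49, 48·1²=48, difference 1.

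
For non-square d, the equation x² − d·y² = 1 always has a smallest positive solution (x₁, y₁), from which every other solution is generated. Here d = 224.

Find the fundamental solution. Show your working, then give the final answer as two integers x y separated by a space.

15 1

d=224: √d = [14; 1,28] (ℓ=2, even), read p_1/q_1
i=0: a=14 ⇒ p=14, q=1
i=1: a=1 ⇒ p=15, q=1
→ (15, 1).  Check: 15²=225, 224·1²=224, difference 1.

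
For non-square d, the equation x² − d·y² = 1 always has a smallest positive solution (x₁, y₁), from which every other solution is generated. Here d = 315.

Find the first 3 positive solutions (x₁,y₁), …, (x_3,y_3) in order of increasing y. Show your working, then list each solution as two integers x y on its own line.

d=315: √d = [17; 1,2,1,34] (ℓ=4, even), read p_3/q_3
step 0: (17, 1)  from 17·(1,0) + (0,1)
…
step 2: (53, 3)  from 2·(18,1) + (17,1)
step 3: (71, 4)  from 1·(53,3) + (18,1)
→ (71, 4).  Check: 71²=5041, 315·4²=5040, difference 1.
(71+4√315)^2 = 10081 + 568√315
(71+4√315)^3 = 1431431 + 80652√315

71 4
10081 568
1431431 80652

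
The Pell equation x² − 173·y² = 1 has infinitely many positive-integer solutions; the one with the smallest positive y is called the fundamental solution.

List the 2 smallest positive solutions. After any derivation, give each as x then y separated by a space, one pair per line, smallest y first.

√173 → a₀=13, period (6,1,1,6,26); ℓ=5 odd so k=9
step 0: (13, 1)  from 13·(1,0) + (0,1)
step 1: (79, 6)  from 6·(13,1) + (1,0)
step 2: (92, 7)  from 1·(79,6) + (13,1)
step 3: (171, 13)  from 1·(92,7) + (79,6)
step 4: (1118, 85)  from 6·(171,13) + (92,7)
step 5: (29239, 2223)  from 26·(1118,85) + (171,13)
step 6: (176552, 13423)  from 6·(29239,2223) + (1118,85)
…
step 8: (382343, 29069)  from 1·(205791,15646) + (176552,13423)
step 9: (2499849, 190060)  from 6·(382343,29069) + (205791,15646)
fundamental: x₁=2499849, y₁=190060  (since 6249245022801 − 173·36122803600 = 1)
(2499849+190060√173)^2 = 12498490045601 + 950242601880√173

2499849 190060
12498490045601 950242601880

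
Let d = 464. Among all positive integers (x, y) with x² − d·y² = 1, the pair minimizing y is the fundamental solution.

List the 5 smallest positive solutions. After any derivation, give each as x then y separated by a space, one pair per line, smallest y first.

9801 455
192119201 8918910
3765920568201 174828473365
73819574785756801 3426987725981820
1447011301184484245001 67175813229867162275

[21; 1,1,5,1,1,1,5,1,1,42] for √464; ℓ=10 ⇒ convergent index 9
k=0  a_k=21  p_k/q_k = 21/1
k=1  a_k=1  p_k/q_k = 22/1
k=2  a_k=1  p_k/q_k = 43/2
k=3  a_k=5  p_k/q_k = 237/11
…
k=6  a_k=1  p_k/q_k = 797/37
k=7  a_k=5  p_k/q_k = 4502/209
k=8  a_k=1  p_k/q_k = 5299/246
k=9  a_k=1  p_k/q_k = 9801/455
→ (9801, 455).  Check: 9801²=96059601, 464·455²=96059600, difference 1.
(x_2, y_2) = (9801·9801 + 464·455·455, 9801·455 + 455·9801) = (192119201, 8918910)
(x_3, y_3) = (9801·192119201 + 464·455·8918910, 9801·8918910 + 455·192119201) = (3765920568201, 174828473365)
(x_4, y_4) = (9801·3765920568201 + 464·455·174828473365, 9801·174828473365 + 455·3765920568201) = (73819574785756801, 3426987725981820)
(x_5, y_5) = (9801·73819574785756801 + 464·455·3426987725981820, 9801·3426987725981820 + 455·73819574785756801) = (1447011301184484245001, 67175813229867162275)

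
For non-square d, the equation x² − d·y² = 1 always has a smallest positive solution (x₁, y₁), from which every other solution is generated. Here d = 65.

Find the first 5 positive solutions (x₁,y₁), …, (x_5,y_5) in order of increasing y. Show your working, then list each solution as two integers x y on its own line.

129 16
33281 4128
8586369 1065008
2215249921 274767936
571525893249 70889062480

√65 → a₀=8, period (16); ℓ=1 odd so k=1
k=0  a_k=8  p_k/q_k = 8/1
k=1  a_k=16  p_k/q_k = 129/16
fundamental: x₁=129, y₁=16  (since 16641 − 65·256 = 1)
k=2:  x_2 = 129·129+65·16·16 = 33281,  y_2 = 129·16+16·129 = 4128
k=3:  x_3 = 129·33281+65·16·4128 = 8586369,  y_3 = 129·4128+16·33281 = 1065008
k=4:  x_4 = 129·8586369+65·16·1065008 = 2215249921,  y_4 = 129·1065008+16·8586369 = 274767936
k=5:  x_5 = 129·2215249921+65·16·274767936 = 571525893249,  y_5 = 129·274767936+16·2215249921 = 70889062480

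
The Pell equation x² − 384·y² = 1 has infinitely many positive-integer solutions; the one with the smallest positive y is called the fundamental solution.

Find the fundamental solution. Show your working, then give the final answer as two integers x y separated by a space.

√384 → a₀=19, period (1,1,2,9,2,1,1,38); ℓ=8 even so k=7
i=0: a=19 ⇒ p=19, q=1
…
i=2: a=1 ⇒ p=39, q=2
i=3: a=2 ⇒ p=98, q=5
i=4: a=9 ⇒ p=921, q=47
…
i=6: a=1 ⇒ p=2861, q=146
i=7: a=1 ⇒ p=4801, q=245
fundamental: x₁=4801, y₁=245  (since 23049601 − 384·60025 = 1)

4801 245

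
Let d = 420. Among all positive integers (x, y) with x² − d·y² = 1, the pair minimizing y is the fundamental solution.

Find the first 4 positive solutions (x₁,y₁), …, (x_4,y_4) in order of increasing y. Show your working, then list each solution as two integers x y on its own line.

41 2
3361 164
275561 13446
22592641 1102408

[20; 2,40] for √420; ℓ=2 ⇒ convergent index 1
k=0  a_k=20  p_k/q_k = 20/1
k=1  a_k=2  p_k/q_k = 41/2
fundamental: x₁=41, y₁=2  (since 1681 − 420·4 = 1)
k=2:  x_2 = 41·41+420·2·2 = 3361,  y_2 = 41·2+2·41 = 164
k=3:  x_3 = 41·3361+420·2·164 = 275561,  y_3 = 41·164+2·3361 = 13446
k=4:  x_4 = 41·275561+420·2·13446 = 22592641,  y_4 = 41·13446+2·275561 = 1102408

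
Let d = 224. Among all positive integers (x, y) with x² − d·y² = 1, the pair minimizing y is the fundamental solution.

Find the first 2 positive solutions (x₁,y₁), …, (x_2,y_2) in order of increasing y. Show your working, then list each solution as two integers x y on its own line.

15 1
449 30

[14; 1,28] for √224; ℓ=2 ⇒ convergent index 1
i=0: a=14 ⇒ p=14, q=1
i=1: a=1 ⇒ p=15, q=1
→ (15, 1).  Check: 15²=225, 224·1²=224, difference 1.
k=2:  x_2 = 15·15+224·1·1 = 449,  y_2 = 15·1+1·15 = 30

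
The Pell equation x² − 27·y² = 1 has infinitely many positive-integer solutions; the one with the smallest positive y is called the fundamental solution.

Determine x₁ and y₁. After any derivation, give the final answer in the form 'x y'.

[5; 5,10] for √27; ℓ=2 ⇒ convergent index 1
k=0  a_k=5  p_k/q_k = 5/1
k=1  a_k=5  p_k/q_k = 26/5
→ (26, 5).  Check: 26²=676, 27·5²=675, difference 1.

26 5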